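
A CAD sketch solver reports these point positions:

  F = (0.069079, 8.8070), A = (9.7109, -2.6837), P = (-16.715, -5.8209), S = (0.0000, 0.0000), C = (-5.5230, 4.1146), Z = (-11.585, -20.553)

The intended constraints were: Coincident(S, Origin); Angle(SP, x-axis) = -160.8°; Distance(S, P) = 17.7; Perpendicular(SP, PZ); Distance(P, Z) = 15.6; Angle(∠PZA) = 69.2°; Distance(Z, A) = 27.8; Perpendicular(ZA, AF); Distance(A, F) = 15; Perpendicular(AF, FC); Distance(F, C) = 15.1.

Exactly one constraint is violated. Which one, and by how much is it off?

Distance(F, C) = 15.1 — off by 7.80.

S = (0.00, 0.00) ✓; SP at -160.8° ✓; |SP| = 17.70 ✓; ∠(SP, PZ) = 90.00° ✓; |PZ| = 15.60 ✓; ∠PZA = 69.20° ✓; |ZA| = 27.80 ✓; ∠(ZA, AF) = 90.00° ✓; |AF| = 15.00 ✓; ∠(AF, FC) = 90.00° ✓; |FC| = 7.300 ✗.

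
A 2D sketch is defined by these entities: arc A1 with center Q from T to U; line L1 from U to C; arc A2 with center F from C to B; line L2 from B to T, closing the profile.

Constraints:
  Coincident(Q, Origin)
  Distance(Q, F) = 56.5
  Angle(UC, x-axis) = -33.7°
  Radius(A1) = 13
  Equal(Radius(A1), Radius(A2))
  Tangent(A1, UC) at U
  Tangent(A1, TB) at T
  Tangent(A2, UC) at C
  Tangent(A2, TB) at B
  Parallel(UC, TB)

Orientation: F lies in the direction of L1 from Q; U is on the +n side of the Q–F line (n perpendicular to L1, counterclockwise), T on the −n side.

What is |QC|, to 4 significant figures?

57.98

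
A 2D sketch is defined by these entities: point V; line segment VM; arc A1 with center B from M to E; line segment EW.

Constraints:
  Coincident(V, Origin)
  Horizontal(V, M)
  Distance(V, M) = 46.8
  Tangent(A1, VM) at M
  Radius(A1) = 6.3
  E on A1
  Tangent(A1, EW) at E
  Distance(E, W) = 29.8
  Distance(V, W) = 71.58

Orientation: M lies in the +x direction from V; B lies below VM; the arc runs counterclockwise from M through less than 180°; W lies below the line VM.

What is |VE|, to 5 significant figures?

43.918

V is at the origin; VM is horizontal with |VM| = 46.8 and M on the +x side, so M = (46.800, 0.0000). Since A1 is tangent to VM there, BM ⟂ VM, so B = M + (0, -6.3) = (46.800, -6.3000). Since BE ⟂ EW (tangency), |BW| = √(6.3² + 29.8²) = 30.459 regardless of where E sits on A1. So W lies on both circle(V, 71.58) and circle(B, 30.459); the below-VM intersection is W = (64.464, -31.113). E is the foot of the tangent from W: E = (42.534, -10.936).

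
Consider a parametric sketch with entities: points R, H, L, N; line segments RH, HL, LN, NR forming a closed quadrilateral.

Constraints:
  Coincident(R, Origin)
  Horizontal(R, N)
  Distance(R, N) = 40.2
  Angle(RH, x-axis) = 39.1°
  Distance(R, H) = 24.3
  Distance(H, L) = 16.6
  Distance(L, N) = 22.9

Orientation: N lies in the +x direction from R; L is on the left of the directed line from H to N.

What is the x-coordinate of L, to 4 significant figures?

34.03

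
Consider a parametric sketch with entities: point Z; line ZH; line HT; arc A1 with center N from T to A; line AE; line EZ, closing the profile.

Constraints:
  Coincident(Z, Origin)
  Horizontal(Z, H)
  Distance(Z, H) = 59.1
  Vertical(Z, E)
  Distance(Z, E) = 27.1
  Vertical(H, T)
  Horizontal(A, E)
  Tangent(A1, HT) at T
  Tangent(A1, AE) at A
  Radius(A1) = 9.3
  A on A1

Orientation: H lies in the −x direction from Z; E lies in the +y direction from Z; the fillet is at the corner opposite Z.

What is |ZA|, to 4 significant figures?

56.70

The virtual corner opposite Z is at (-59.10, 27.10). A1 meets HT tangentially, so NT is at right angles to HT and since A1 is tangent to AE there, NA ⟂ AE, with radius 9.3, so the center N sits 9.3 in from both sides at N = (-49.80, 17.80). That places the tangent points at T = (-59.10, 17.80) on HT and A = (-49.80, 27.10) on AE. Then |ZA| = |A − Z| = 56.70.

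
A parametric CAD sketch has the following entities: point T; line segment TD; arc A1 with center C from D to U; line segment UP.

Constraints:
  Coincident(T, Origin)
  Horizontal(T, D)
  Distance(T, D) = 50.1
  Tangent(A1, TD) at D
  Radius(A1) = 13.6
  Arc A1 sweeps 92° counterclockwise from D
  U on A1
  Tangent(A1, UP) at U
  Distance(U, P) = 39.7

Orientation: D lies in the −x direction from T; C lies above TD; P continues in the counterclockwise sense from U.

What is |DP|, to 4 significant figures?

55.12

T is at the origin; T and D share the same y with |TD| = 50.1 and D on the −x side, so D = (-50.10, 0.000). Tangency of A1 to TD means the radius CD is perpendicular to TD, so C = D + (0, 13.6) = (-50.10, 13.60). On A1, D sits at bearing -90° from C; a 92° counterclockwise sweep puts U at bearing 2°, so U = C + 13.6·(cos 2°, sin 2°) = (-36.51, 14.07). Tangency of A1 to UP means the radius CU is perpendicular to UP, so UP runs along (−sin 2°, cos 2°); with |UP| = 39.7, P = (-37.89, 53.75). Then |DP| = |P − D| = 55.12.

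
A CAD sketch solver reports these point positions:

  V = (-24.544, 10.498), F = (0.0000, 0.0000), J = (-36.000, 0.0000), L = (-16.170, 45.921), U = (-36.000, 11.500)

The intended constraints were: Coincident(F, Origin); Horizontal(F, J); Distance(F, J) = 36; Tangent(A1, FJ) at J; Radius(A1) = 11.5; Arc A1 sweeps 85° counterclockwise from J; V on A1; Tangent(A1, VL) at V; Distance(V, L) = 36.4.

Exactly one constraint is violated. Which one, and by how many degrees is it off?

Tangent(A1, VL) at V — off by 8.30°.

F = (0.00, 0.00) ✓; F.y = 0.00, J.y = 0.00 ✓; |FJ| = 36.00 ✓; ∠(UJ, JF) = 90.00° ✓; |UJ| = 11.50 ✓; bearing(U→V) − bearing(U→J) = 85.00° ✓; |UV| = 11.50 ✓; ∠(UV, VL) = 98.30° ✗; |VL| = 36.40 ✓.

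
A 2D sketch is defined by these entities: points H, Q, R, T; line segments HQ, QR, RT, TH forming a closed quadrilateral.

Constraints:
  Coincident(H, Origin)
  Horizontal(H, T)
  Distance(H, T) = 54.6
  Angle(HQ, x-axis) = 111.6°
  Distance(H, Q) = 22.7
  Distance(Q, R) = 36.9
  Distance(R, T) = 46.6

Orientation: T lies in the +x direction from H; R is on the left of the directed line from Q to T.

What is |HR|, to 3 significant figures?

44.2

H is at the origin; H and T share the same y with |HT| = 54.6 and T in +x, so T = (54.6, 0). HQ runs at 111.6° with |HQ| = 22.7, so Q = (-8.36, 21.1). R is determined by |QR| = 36.9 and |RT| = 46.6 together: it lies at the intersection of circle(Q, 36.9) and circle(T, 46.6). With |QT| = 66.4, the foot of the radical line on QT is 27.1 from Q and the perpendicular offset is √(36.9² − 27.1²) = 25.0. Taking the left-of-QT solution: R = (25.3, 36.2).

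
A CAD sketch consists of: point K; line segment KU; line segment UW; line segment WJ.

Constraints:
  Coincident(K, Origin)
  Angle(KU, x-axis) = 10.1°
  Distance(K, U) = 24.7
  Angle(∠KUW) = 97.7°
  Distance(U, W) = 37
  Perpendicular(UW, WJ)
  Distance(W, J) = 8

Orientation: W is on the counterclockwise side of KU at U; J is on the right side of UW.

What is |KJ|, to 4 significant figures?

51.77

∠KUW = 97.7°, so UW runs at 10.1° + (180° − 97.7°) = 92.40° from the x-axis; with |UW| = 37.0, W = U + 37.0·(cos 92.40°, sin 92.40°) = (22.77, 41.30). The perpendicularity gives WJ at right angles to UW; with |WJ| = 8.0 on the right of UW, J = W + 8.0·(0.9991, 0.04188) = (30.76, 41.63). Then |KJ| = |J − K| = 51.77.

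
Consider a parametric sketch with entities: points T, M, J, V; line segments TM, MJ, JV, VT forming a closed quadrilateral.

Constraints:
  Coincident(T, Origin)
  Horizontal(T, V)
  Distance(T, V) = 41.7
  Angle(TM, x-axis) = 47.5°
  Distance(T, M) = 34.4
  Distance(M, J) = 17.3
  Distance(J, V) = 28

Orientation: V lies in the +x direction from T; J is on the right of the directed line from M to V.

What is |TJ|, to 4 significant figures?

18.39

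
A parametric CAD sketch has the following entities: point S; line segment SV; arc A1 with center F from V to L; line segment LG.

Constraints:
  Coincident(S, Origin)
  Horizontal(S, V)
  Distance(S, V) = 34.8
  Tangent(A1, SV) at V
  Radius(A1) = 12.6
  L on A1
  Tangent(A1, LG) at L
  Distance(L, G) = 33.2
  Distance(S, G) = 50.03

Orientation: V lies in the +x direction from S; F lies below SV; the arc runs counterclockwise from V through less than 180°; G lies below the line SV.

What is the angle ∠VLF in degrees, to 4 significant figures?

45.95°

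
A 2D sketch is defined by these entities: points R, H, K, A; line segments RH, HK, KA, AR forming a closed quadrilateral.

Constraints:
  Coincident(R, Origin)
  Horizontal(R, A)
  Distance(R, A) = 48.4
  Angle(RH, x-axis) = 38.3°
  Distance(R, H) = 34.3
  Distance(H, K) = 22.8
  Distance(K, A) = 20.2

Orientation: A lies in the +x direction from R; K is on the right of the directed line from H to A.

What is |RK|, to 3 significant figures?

28.3

Checks: |HK| = 22.80 ✓; |KA| = 20.20 ✓.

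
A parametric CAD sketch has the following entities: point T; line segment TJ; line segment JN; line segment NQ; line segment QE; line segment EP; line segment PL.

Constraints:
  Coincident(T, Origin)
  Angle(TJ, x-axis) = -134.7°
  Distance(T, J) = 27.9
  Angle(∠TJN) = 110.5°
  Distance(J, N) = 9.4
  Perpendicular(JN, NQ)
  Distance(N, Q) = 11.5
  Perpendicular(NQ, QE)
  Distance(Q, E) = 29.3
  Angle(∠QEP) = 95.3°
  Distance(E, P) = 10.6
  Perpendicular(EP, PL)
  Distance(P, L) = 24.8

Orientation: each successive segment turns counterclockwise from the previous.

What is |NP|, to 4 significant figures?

30.29

T is at the origin; TJ runs at -134.7° with length 27.9, so J = (-19.62, -19.83). ∠TJN = 110.5° gives JN at -65.20° from the x-axis; with |JN| = 9.4, N = (-15.68, -28.36). The perpendicularity gives NQ at right angles to JN, so NQ runs at 24.80°; with |NQ| = 11.5, Q = (-5.242, -23.54). NQ ⟂ QE, so QE runs at 114.8°; with |QE| = 29.3, E = (-17.53, 3.057). ∠QEP = 95.3° gives EP at -160.5° from the x-axis; with |EP| = 10.6, P = (-27.52, -0.4812). Then |NP| = |P − N| = 30.29.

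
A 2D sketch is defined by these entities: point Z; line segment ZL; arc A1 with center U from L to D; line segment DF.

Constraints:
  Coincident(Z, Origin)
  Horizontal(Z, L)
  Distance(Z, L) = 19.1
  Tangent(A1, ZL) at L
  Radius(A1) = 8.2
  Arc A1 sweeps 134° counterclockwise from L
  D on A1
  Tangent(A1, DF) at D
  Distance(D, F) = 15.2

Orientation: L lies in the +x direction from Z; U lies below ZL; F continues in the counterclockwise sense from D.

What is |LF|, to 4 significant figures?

25.26

Z is at the origin; Z and L share the same y with |ZL| = 19.1 and L on the +x side, so L = (19.10, 0.000). The tangent condition forces UL to be normal to ZL, so U = L + (0, -8.2) = (19.10, -8.200). On A1, L sits at bearing 90° from U; a 134° counterclockwise sweep puts D at bearing 224°, so D = U + 8.2·(cos 224°, sin 224°) = (13.20, -13.90). A1 meets DF tangentially, so UD is at right angles to DF, so DF runs along (−sin 224°, cos 224°); with |DF| = 15.2, F = (23.76, -24.83). Then |LF| = |F − L| = 25.26.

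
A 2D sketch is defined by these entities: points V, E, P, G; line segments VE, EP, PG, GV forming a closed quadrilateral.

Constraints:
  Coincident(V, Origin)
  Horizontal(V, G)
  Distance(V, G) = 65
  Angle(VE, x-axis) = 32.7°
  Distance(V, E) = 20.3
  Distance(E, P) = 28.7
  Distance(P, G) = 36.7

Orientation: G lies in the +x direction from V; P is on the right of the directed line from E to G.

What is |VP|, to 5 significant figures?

34.142

Checks: |EP| = 28.70 ✓; |PG| = 36.70 ✓.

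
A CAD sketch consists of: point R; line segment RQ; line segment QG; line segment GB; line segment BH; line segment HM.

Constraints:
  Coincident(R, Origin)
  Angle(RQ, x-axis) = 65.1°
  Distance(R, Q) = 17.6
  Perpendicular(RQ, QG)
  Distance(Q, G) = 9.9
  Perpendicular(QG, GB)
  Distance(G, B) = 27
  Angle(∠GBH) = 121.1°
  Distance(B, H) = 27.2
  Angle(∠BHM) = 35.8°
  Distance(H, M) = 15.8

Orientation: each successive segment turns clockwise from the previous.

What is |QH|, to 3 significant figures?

43.2

R is at the origin; RQ runs at 65.1° with length 17.6, so Q = (7.41, 16.0). RQ ⟂ QG, so QG runs at -24.9°; with |QG| = 9.9, G = (16.4, 11.8). QG is perpendicular to GB, so GB runs at -115°; with |GB| = 27.0, B = (5.02, -12.7). ∠GBH = 121.1° gives BH at -174° from the x-axis; with |BH| = 27.2, H = (-22.0, -15.6). Then |QH| = |H − Q| = 43.2.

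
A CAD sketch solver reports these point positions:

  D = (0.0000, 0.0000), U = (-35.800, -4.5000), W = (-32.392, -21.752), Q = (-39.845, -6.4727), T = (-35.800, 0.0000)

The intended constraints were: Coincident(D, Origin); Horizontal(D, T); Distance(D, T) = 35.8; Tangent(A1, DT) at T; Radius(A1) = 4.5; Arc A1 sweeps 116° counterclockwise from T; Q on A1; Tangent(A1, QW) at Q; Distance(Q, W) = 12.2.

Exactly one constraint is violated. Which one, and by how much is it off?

Distance(Q, W) = 12.2 — off by 4.80.

D = (0.00, 0.00) ✓; D.y = 0.00, T.y = 0.00 ✓; |DT| = 35.80 ✓; ∠(UT, TD) = 90.00° ✓; |UT| = 4.500 ✓; bearing(U→Q) − bearing(U→T) = 116.0° ✓; |UQ| = 4.500 ✓; ∠(UQ, QW) = 90.00° ✓; |QW| = 17.00 ✗.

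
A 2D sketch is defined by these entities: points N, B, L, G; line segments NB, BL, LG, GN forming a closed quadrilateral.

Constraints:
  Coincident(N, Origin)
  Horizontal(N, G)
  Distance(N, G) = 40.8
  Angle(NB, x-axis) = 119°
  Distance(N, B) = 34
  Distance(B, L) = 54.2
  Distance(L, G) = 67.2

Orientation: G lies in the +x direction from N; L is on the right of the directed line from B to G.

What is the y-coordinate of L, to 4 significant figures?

-24.19

Checks: |BL| = 54.20 ✓; |LG| = 67.20 ✓.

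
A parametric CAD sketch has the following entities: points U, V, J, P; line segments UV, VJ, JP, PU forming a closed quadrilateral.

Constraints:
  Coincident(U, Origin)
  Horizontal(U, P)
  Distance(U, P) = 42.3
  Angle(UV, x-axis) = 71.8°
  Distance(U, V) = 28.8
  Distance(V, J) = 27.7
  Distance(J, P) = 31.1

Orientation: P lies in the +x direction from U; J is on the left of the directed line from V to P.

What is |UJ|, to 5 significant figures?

47.610

Checks: |VJ| = 27.70 ✓; |JP| = 31.10 ✓.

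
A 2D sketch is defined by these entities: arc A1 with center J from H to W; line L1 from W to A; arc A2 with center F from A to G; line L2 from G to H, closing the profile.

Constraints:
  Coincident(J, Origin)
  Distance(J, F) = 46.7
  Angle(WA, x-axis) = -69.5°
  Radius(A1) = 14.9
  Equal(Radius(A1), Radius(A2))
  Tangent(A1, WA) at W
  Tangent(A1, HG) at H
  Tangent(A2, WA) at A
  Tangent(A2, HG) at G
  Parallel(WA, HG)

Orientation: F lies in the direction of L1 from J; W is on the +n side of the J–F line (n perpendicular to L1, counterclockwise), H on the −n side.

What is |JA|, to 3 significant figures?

49.0

The slot axis is L1's direction at -69.5°, so u = (cos -69.5°, sin -69.5°) = (0.350, -0.937) and n = (−sin -69.5°, cos -69.5°) = (0.937, 0.350). J is at the origin and F lies 46.7 along u from J, so F = 46.7·u = (16.4, -43.7). Tangency of A1 to both parallel lines with radius 14.9 puts W and H at J ± 14.9·n: W = (14.0, 5.22), H = (-14.0, -5.22). Equal radii place A and G the same way about F: A = F + 14.9·n = (30.3, -38.5), G = F − 14.9·n = (2.40, -49.0). Then |JA| = |A − J| = 49.0.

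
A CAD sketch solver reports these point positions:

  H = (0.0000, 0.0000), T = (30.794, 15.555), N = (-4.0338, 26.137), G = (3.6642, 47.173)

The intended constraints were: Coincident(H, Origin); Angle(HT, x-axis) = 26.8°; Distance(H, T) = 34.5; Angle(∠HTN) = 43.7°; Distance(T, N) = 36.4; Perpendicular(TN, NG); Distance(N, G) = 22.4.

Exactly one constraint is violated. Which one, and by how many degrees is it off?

Perpendicular(TN, NG) — off by 3.20°.

H = (0.00, 0.00) ✓; HT at 26.80° ✓; |HT| = 34.50 ✓; ∠HTN = 43.70° ✓; |TN| = 36.40 ✓; ∠(TN, NG) = 93.20° ✗; |NG| = 22.40 ✓.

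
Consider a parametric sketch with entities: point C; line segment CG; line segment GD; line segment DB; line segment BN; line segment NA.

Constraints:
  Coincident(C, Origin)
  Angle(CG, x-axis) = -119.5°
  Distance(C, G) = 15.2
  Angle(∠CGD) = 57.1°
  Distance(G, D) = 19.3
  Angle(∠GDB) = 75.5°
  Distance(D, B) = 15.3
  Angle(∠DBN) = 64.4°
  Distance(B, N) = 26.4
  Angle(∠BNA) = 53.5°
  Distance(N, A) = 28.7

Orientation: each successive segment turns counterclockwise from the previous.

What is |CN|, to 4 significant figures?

19.80

C is at the origin; CG runs at -119.5° with length 15.2, so G = (-7.485, -13.23). ∠CGD = 57.1° gives GD at 3.400° from the x-axis; with |GD| = 19.3, D = (11.78, -12.08). ∠GDB = 75.5° gives DB at 107.9° from the x-axis; with |DB| = 15.3, B = (7.079, 2.475). ∠DBN = 64.4° gives BN at -136.5° from the x-axis; with |BN| = 26.4, N = (-12.07, -15.70). Then |CN| = |N − C| = 19.80.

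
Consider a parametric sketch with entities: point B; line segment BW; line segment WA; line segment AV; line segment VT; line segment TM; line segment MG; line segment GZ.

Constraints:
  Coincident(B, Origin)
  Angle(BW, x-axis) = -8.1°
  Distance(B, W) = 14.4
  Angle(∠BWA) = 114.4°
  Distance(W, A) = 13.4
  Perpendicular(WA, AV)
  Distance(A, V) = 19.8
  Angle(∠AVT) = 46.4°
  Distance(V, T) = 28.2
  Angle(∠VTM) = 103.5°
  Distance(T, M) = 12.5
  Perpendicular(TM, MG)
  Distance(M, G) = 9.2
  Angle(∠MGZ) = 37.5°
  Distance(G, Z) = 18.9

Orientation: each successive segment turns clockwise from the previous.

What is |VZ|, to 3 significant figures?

34.1

B is at the origin; BW runs at -8.1° with length 14.4, so W = (14.3, -2.03). ∠BWA = 114.4° gives WA at -73.7° from the x-axis; with |WA| = 13.4, A = (18.0, -14.9). The perpendicularity gives AV at right angles to WA, so AV runs at -164°; with |AV| = 19.8, V = (-0.987, -20.4). ∠AVT = 46.4° gives VT at 62.7° from the x-axis; with |VT| = 28.2, T = (11.9, 4.61). ∠VTM = 103.5° gives TM at -13.8° from the x-axis; with |TM| = 12.5, M = (24.1, 1.63). The perpendicularity gives MG at right angles to TM, so MG runs at -104°; with |MG| = 9.2, G = (21.9, -7.30). ∠MGZ = 37.5° gives GZ at 114° from the x-axis; with |GZ| = 18.9, Z = (14.3, 10.0). Then |VZ| = |Z − V| = 34.1.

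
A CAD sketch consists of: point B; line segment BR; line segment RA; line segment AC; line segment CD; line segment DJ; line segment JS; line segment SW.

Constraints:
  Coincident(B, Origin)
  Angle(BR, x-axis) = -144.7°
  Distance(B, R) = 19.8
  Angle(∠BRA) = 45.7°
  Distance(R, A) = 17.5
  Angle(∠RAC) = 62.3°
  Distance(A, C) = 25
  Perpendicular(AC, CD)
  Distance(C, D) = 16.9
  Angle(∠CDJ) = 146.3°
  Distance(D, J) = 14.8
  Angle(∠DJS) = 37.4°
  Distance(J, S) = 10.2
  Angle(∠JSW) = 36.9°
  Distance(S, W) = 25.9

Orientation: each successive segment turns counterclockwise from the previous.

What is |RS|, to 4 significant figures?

8.744

B is at the origin; BR runs at -144.7° with length 19.8, so R = (-16.16, -11.44). ∠BRA = 45.7° gives RA at -10.40° from the x-axis; with |RA| = 17.5, A = (1.053, -14.60). ∠RAC = 62.3° gives AC at 107.3° from the x-axis; with |AC| = 25.0, C = (-6.381, 9.268). The perpendicularity gives CD at right angles to AC, so CD runs at -162.7°; with |CD| = 16.9, D = (-22.52, 4.243). ∠CDJ = 146.3° gives DJ at -129.0° from the x-axis; with |DJ| = 14.8, J = (-31.83, -7.259). ∠DJS = 37.4° gives JS at 13.60° from the x-axis; with |JS| = 10.2, S = (-21.92, -4.861). Then |RS| = |S − R| = 8.744.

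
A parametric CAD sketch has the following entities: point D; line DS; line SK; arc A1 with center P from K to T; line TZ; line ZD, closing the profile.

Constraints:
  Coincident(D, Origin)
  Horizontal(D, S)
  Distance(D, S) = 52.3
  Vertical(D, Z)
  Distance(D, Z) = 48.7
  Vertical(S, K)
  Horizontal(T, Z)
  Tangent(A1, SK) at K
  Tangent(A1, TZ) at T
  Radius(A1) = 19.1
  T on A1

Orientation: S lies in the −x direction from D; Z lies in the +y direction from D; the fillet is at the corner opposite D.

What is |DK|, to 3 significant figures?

60.1

D is at the origin; D and S share the same y with |DS| = 52.3 and S on the −x side, so S = (-52.3, 0.00). DZ is vertical with |DZ| = 48.7 and Z on the +y side, so Z = (0.00, 48.7). The virtual corner opposite D is at (-52.3, 48.7). Since A1 is tangent to SK there, PK ⟂ SK and A1 meets TZ tangentially, so PT is at right angles to TZ, with radius 19.1, so the center P sits 19.1 in from both sides at P = (-33.2, 29.6). That places the tangent points at K = (-52.3, 29.6) on SK and T = (-33.2, 48.7) on TZ. Then |DK| = |K − D| = 60.1.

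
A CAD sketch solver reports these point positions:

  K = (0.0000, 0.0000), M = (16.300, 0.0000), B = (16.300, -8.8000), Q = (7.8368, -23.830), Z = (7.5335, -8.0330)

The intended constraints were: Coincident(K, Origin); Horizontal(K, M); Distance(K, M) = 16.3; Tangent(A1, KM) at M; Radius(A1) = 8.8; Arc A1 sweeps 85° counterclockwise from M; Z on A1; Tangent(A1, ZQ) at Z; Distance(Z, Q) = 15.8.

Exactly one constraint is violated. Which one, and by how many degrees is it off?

Tangent(A1, ZQ) at Z — off by 6.10°.

K = (0.00, 0.00) ✓; K.y = 0.00, M.y = 0.00 ✓; |KM| = 16.30 ✓; ∠(BM, MK) = 90.00° ✓; |BM| = 8.800 ✓; bearing(B→Z) − bearing(B→M) = 85.00° ✓; |BZ| = 8.800 ✓; ∠(BZ, ZQ) = 83.90° ✗; |ZQ| = 15.80 ✓.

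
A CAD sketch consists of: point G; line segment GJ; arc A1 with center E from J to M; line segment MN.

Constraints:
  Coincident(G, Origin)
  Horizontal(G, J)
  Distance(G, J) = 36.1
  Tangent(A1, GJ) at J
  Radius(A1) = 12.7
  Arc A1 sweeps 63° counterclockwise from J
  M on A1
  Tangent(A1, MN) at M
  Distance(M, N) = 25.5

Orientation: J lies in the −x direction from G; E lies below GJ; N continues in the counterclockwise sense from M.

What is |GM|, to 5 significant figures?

47.920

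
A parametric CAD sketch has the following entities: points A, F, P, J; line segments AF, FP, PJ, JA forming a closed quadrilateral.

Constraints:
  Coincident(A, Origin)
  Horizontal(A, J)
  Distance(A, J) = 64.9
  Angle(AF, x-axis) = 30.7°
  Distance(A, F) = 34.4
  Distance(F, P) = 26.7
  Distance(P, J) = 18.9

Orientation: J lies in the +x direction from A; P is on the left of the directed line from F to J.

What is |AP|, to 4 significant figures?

58.73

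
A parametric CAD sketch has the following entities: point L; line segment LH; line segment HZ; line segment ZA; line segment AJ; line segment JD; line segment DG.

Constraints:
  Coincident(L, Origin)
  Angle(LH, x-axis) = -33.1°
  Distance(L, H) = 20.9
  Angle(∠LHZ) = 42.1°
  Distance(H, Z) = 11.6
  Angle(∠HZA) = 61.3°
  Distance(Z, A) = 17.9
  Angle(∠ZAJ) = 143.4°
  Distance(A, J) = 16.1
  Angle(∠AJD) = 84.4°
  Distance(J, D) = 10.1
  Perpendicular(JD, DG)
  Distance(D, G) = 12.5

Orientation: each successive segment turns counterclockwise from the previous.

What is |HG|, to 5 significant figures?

9.3301

L is at the origin; LH runs at -33.1° with length 20.9, so H = (17.508, -11.414). ∠LHZ = 42.1° gives HZ at 104.80° from the x-axis; with |HZ| = 11.6, Z = (14.545, -0.19838). ∠HZA = 61.3° gives ZA at -136.50° from the x-axis; with |ZA| = 17.9, A = (1.5609, -12.520). ∠ZAJ = 143.4° gives AJ at -99.900° from the x-axis; with |AJ| = 16.1, J = (-1.2071, -28.380). ∠AJD = 84.4° gives JD at -4.3000° from the x-axis; with |JD| = 10.1, D = (8.8645, -29.137). JD is perpendicular to DG, so DG runs at 85.700°; with |DG| = 12.5, G = (9.8017, -16.673). Then |HG| = |G − H| = 9.3301.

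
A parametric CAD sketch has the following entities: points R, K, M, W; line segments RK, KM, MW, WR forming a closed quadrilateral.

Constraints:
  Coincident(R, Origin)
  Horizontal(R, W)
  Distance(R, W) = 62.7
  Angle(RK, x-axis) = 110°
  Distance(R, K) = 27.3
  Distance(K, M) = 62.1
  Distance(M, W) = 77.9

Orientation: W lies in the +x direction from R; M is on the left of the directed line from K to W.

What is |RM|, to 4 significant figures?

78.66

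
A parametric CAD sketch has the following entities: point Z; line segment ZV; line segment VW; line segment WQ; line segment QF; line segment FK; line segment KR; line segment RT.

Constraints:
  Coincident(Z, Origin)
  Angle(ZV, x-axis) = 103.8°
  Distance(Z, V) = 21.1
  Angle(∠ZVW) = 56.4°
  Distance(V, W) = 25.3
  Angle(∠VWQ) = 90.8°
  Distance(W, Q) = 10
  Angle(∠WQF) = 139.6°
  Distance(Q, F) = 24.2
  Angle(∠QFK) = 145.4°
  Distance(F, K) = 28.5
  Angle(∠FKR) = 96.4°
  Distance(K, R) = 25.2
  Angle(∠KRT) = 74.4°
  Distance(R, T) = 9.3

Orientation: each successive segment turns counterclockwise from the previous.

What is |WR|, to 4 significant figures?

53.84

Z is at the origin; ZV runs at 103.8° with length 21.1, so V = (-5.033, 20.49). ∠ZVW = 56.4° gives VW at -132.6° from the x-axis; with |VW| = 25.3, W = (-22.16, 1.868). ∠VWQ = 90.8° gives WQ at -43.40° from the x-axis; with |WQ| = 10.0, Q = (-14.89, -5.003). ∠WQF = 139.6° gives QF at -3.000° from the x-axis; with |QF| = 24.2, F = (9.275, -6.270). ∠QFK = 145.4° gives FK at 31.60° from the x-axis; with |FK| = 28.5, K = (33.55, 8.664). ∠FKR = 96.4° gives KR at 115.2° from the x-axis; with |KR| = 25.2, R = (22.82, 31.47). Then |WR| = |R − W| = 53.84.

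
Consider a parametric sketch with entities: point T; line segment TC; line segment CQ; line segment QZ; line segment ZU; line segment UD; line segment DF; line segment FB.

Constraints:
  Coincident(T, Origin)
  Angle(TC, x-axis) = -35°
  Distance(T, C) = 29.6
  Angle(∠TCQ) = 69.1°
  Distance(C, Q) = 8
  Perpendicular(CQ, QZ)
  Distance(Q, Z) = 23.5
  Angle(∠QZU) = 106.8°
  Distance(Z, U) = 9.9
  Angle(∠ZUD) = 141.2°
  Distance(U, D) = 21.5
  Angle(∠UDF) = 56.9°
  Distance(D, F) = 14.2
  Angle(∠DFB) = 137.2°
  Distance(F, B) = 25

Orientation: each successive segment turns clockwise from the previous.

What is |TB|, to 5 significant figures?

14.718

T is at the origin; TC runs at -35.0° with length 29.6, so C = (24.247, -16.978). ∠TCQ = 69.1° gives CQ at -145.90° from the x-axis; with |CQ| = 8.0, Q = (17.622, -21.463). CQ is perpendicular to QZ, so QZ runs at 124.10°; with |QZ| = 23.5, Z = (4.4474, -2.0036). ∠QZU = 106.8° gives ZU at 50.900° from the x-axis; with |ZU| = 9.9, U = (10.691, 5.6793). ∠ZUD = 141.2° gives UD at 12.100° from the x-axis; with |UD| = 21.5, D = (31.713, 10.186). ∠UDF = 56.9° gives DF at -111.00° from the x-axis; with |DF| = 14.2, F = (26.625, -3.0707). ∠DFB = 137.2° gives FB at -153.80° from the x-axis; with |FB| = 25.0, B = (4.1931, -14.108). Then |TB| = |B − T| = 14.718.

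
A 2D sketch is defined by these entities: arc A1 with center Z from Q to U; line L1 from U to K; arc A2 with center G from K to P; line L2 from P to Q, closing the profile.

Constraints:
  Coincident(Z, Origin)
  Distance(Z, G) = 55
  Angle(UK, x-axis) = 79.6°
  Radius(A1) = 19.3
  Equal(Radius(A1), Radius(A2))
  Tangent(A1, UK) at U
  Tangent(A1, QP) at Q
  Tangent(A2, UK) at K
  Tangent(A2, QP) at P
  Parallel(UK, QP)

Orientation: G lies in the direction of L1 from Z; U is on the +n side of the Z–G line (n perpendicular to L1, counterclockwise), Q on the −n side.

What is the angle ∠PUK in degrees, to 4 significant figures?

35.06°

Tangency of A1 to both parallel lines with radius 19.3 puts U and Q at Z ± 19.3·n: U = (-18.98, 3.484), Q = (18.98, -3.484). Equal radii place K and P the same way about G: K = G + 19.3·n = (-9.054, 57.58), P = G − 19.3·n = (28.91, 50.61). Then cos ∠PUK = UP·UK / (|UP||UK|), giving 35.06°.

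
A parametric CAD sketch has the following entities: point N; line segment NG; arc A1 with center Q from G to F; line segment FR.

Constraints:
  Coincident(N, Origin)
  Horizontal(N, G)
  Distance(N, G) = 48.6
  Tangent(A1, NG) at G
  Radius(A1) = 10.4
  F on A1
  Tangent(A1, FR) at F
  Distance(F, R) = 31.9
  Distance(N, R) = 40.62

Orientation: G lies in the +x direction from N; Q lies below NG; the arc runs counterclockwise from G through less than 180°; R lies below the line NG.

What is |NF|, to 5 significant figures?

39.914

N is at the origin; NG is horizontal with |NG| = 48.6 and G on the +x side, so G = (48.600, 0.0000). The tangent condition forces QG to be normal to NG, so Q = G + (0, -10.4) = (48.600, -10.400). Since QF ⟂ FR (tangency), |QR| = √(10.4² + 31.9²) = 33.552 regardless of where F sits on A1. So R lies on both circle(N, 40.62) and circle(Q, 33.552); the below-NG intersection is R = (23.755, -32.950). F is the foot of the tangent from R: F = (39.568, -5.2448).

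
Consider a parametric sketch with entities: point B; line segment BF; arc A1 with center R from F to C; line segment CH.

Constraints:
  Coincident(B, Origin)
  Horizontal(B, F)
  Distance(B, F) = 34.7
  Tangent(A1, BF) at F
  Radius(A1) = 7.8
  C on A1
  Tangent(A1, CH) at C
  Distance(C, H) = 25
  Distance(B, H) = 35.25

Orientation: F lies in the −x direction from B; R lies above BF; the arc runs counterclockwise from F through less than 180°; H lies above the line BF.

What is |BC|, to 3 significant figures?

27.8

B is at the origin; B and F share the same y with |BF| = 34.7 and F on the −x side, so F = (-34.7, 0.00). Since A1 is tangent to BF there, RF ⟂ BF, so R = F + (0, 7.8) = (-34.7, 7.80). Since RC ⟂ CH (tangency), |RH| = √(7.8² + 25.0²) = 26.2 regardless of where C sits on A1. So H lies on both circle(B, 35.25) and circle(R, 26.2); the above-BF intersection is H = (-19.7, 29.2). C is the foot of the tangent from H: C = (-27.3, 5.43).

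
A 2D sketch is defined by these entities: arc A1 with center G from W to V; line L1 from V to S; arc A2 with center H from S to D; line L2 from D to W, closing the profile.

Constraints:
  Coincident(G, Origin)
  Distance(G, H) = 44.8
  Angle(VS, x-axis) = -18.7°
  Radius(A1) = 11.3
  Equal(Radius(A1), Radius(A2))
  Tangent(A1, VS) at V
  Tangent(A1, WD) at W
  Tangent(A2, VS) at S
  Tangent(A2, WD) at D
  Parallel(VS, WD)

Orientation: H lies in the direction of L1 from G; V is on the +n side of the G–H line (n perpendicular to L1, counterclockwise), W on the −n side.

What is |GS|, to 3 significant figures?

46.2

The slot axis is L1's direction at -18.7°, so u = (cos -18.7°, sin -18.7°) = (0.947, -0.321) and n = (−sin -18.7°, cos -18.7°) = (0.321, 0.947). G is at the origin and H lies 44.8 along u from G, so H = 44.8·u = (42.4, -14.4). Tangency of A1 to both parallel lines with radius 11.3 puts V and W at G ± 11.3·n: V = (3.62, 10.7), W = (-3.62, -10.7). Equal radii place S and D the same way about H: S = H + 11.3·n = (46.1, -3.66), D = H − 11.3·n = (38.8, -25.1). Then |GS| = |S − G| = 46.2.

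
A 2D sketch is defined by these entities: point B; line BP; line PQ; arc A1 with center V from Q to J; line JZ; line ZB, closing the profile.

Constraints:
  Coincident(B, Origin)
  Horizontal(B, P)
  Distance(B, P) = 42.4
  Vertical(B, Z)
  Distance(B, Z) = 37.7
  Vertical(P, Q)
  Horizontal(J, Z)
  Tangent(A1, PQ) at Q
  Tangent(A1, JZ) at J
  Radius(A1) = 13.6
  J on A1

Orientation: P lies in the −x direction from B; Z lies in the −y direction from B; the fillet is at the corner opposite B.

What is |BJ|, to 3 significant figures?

47.4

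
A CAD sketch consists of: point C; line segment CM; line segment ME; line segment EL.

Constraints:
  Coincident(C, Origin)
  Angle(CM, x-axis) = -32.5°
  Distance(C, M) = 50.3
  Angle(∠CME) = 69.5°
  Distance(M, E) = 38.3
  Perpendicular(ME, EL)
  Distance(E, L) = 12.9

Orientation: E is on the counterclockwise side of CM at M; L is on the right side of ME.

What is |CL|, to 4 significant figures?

63.48

C is at the origin; CM runs at -32.5° with length 50.3, so M = 50.3·(cos -32.5°, sin -32.5°) = (42.42, -27.03). ∠CME = 69.5°, so ME runs at -32.5° + (180° − 69.5°) = 78.00° from the x-axis; with |ME| = 38.3, E = M + 38.3·(cos 78.00°, sin 78.00°) = (50.39, 10.44). ME is perpendicular to EL; with |EL| = 12.9 on the right of ME, L = E + 12.9·(0.9781, -0.2079) = (63.00, 7.755). Then |CL| = |L − C| = 63.48.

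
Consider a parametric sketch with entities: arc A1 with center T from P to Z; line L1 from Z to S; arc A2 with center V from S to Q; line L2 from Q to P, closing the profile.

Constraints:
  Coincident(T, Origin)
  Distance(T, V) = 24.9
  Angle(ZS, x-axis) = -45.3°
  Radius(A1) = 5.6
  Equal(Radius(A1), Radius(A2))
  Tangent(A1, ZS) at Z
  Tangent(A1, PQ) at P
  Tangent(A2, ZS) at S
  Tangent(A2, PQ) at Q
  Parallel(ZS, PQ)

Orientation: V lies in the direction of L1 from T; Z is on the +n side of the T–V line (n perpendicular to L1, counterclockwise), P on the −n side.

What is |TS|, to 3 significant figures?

25.5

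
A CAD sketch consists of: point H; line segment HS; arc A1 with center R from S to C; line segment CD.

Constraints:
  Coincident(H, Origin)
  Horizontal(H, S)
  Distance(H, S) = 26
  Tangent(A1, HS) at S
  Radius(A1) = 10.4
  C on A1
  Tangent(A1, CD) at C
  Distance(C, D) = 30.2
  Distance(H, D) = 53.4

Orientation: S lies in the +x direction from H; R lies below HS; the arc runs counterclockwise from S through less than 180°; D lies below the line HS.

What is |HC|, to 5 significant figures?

23.598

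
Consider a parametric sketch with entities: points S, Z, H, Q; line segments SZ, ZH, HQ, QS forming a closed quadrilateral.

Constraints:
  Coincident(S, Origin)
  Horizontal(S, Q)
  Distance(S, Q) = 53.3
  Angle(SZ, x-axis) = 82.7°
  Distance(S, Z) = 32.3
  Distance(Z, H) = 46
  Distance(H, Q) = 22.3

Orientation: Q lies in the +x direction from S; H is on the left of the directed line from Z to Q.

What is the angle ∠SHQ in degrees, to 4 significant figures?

77.13°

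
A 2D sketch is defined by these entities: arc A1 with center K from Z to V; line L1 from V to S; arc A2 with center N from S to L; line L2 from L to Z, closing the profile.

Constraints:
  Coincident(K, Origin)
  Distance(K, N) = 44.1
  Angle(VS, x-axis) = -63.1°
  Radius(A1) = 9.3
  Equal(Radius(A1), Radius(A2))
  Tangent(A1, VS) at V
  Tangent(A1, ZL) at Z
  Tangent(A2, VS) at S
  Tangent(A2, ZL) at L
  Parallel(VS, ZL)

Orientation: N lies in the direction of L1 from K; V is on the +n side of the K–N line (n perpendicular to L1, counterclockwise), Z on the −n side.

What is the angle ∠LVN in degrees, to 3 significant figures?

11.0°

The slot axis is L1's direction at -63.1°, so u = (cos -63.1°, sin -63.1°) = (0.452, -0.892) and n = (−sin -63.1°, cos -63.1°) = (0.892, 0.452). K is at the origin and N lies 44.1 along u from K, so N = 44.1·u = (20.0, -39.3). Tangency of A1 to both parallel lines with radius 9.3 puts V and Z at K ± 9.3·n: V = (8.29, 4.21), Z = (-8.29, -4.21). Equal radii place S and L the same way about N: S = N + 9.3·n = (28.2, -35.1), L = N − 9.3·n = (11.7, -43.5). Then cos ∠LVN = VL·VN / (|VL||VN|), giving 11.0°.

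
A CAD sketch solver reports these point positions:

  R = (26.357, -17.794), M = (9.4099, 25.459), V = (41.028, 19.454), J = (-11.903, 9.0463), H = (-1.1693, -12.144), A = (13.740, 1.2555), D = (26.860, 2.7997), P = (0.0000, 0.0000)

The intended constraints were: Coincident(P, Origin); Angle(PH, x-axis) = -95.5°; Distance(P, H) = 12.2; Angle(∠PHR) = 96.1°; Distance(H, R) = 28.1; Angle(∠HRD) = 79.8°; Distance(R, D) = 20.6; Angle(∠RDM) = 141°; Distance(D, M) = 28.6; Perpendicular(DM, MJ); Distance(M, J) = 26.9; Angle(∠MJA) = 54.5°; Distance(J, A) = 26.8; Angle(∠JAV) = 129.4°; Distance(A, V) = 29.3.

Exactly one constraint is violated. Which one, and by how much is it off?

Distance(A, V) = 29.3 — off by 3.50.

P = (0.00, 0.00) ✓; PH at -95.50° ✓; |PH| = 12.20 ✓; ∠PHR = 96.10° ✓; |HR| = 28.10 ✓; ∠HRD = 79.80° ✓; |RD| = 20.60 ✓; ∠RDM = 141.0° ✓; |DM| = 28.60 ✓; ∠(DM, MJ) = 90.00° ✓; |MJ| = 26.90 ✓; ∠MJA = 54.50° ✓; |JA| = 26.80 ✓; ∠JAV = 129.4° ✓; |AV| = 32.80 ✗.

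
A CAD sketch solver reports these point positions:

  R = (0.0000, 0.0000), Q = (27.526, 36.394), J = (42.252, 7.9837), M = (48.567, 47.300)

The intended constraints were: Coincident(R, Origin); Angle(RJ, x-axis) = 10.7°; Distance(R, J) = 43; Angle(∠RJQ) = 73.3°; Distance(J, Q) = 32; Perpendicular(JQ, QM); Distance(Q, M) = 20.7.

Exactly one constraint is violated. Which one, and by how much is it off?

Distance(Q, M) = 20.7 — off by 3.00.

R = (0.00, 0.00) ✓; RJ at 10.70° ✓; |RJ| = 43.00 ✓; ∠RJQ = 73.30° ✓; |JQ| = 32.00 ✓; ∠(JQ, QM) = 90.00° ✓; |QM| = 23.70 ✗.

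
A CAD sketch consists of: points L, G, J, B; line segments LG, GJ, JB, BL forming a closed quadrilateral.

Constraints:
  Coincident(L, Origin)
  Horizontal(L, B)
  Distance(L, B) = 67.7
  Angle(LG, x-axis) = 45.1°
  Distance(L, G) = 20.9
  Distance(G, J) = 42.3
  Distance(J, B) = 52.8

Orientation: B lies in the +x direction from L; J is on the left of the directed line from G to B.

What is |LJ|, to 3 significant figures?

63.2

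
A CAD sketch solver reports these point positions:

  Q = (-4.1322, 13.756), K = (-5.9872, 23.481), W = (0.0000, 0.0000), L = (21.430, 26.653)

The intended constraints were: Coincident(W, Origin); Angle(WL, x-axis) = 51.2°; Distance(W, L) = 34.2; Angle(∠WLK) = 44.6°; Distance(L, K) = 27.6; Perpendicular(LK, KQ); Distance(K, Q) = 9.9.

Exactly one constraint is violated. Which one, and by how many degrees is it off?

Perpendicular(LK, KQ) — off by 4.20°.

W = (0.00, 0.00) ✓; WL at 51.20° ✓; |WL| = 34.20 ✓; ∠WLK = 44.60° ✓; |LK| = 27.60 ✓; ∠(LK, KQ) = 94.20° ✗; |KQ| = 9.900 ✓.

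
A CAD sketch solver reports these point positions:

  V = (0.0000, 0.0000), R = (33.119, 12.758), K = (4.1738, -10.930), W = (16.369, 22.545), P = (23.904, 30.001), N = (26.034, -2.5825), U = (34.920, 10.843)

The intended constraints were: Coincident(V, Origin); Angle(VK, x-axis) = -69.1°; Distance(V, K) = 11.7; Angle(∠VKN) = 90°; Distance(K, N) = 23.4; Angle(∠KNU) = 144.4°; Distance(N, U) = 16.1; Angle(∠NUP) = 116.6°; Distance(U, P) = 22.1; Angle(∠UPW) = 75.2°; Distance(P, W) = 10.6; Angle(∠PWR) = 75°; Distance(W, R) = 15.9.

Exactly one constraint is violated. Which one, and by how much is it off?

Distance(W, R) = 15.9 — off by 3.50.

V = (0.00, 0.00) ✓; VK at -69.10° ✓; |VK| = 11.70 ✓; ∠VKN = 90.00° ✓; |KN| = 23.40 ✓; ∠KNU = 144.4° ✓; |NU| = 16.10 ✓; ∠NUP = 116.6° ✓; |UP| = 22.10 ✓; ∠UPW = 75.20° ✓; |PW| = 10.60 ✓; ∠PWR = 75.00° ✓; |WR| = 19.40 ✗.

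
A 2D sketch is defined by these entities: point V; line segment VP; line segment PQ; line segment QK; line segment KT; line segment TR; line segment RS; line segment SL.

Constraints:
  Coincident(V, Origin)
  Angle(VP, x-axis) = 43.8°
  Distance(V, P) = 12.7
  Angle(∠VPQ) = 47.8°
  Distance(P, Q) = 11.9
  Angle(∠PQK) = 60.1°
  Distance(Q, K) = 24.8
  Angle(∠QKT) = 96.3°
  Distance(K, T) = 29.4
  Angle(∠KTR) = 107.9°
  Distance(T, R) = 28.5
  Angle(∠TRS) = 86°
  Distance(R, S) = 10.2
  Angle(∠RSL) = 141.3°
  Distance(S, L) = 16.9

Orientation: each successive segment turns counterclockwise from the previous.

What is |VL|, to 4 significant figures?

18.09

∠TRS = 86.0° gives RS at -174.3° from the x-axis; with |RS| = 10.2, S = (24.83, 24.65). ∠RSL = 141.3° gives SL at -135.6° from the x-axis; with |SL| = 16.9, L = (12.75, 12.82). Then |VL| = |L − V| = 18.09.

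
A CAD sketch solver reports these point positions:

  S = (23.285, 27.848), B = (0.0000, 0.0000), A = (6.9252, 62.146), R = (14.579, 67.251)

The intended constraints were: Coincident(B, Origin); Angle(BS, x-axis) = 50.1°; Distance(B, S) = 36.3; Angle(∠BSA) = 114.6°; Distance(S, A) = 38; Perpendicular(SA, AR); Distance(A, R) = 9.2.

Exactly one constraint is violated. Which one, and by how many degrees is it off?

Perpendicular(SA, AR) — off by 8.20°.

B = (0.00, 0.00) ✓; BS at 50.10° ✓; |BS| = 36.30 ✓; ∠BSA = 114.6° ✓; |SA| = 38.00 ✓; ∠(SA, AR) = 81.80° ✗; |AR| = 9.200 ✓.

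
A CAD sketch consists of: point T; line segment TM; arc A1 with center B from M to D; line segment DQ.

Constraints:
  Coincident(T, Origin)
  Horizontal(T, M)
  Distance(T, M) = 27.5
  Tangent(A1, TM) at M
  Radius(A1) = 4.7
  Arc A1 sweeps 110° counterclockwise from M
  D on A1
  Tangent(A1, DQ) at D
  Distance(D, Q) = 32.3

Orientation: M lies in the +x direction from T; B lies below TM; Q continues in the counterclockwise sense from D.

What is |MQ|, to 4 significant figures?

37.25

T is at the origin; TM is horizontal with |TM| = 27.5 and M on the +x side, so M = (27.50, 0.000). Tangency of A1 to TM means the radius BM is perpendicular to TM, so B = M + (0, -4.7) = (27.50, -4.700). On A1, M sits at bearing 90° from B; a 110° counterclockwise sweep puts D at bearing 200°, so D = B + 4.7·(cos 200°, sin 200°) = (23.08, -6.307). A1 meets DQ tangentially, so BD is at right angles to DQ, so DQ runs along (−sin 200°, cos 200°); with |DQ| = 32.3, Q = (34.13, -36.66). Then |MQ| = |Q − M| = 37.25.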